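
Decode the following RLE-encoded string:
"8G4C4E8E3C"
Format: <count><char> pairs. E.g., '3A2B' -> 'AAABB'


Expanding each <count><char> pair:
  8G -> 'GGGGGGGG'
  4C -> 'CCCC'
  4E -> 'EEEE'
  8E -> 'EEEEEEEE'
  3C -> 'CCC'

Decoded = GGGGGGGGCCCCEEEEEEEEEEEECCC


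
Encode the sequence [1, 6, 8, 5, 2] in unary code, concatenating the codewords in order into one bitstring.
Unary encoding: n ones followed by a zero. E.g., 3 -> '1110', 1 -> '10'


Encode each number as n ones followed by a terminating 0:
  1 -> 10 (2 bits)
  6 -> 1111110 (7 bits)
  8 -> 111111110 (9 bits)
  5 -> 111110 (6 bits)
  2 -> 110 (3 bits)
Total length = 2 + 7 + 9 + 6 + 3 = 27 bits.

Unary([1, 6, 8, 5, 2]) = 101111110111111110111110110 (27 bits)


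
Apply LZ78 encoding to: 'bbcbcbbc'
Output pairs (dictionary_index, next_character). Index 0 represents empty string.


LZ78 encoding steps:
Dictionary: {0: ''}
Step 1: w='' (idx 0), next='b' -> output (0, 'b'), add 'b' as idx 1
Step 2: w='b' (idx 1), next='c' -> output (1, 'c'), add 'bc' as idx 2
Step 3: w='bc' (idx 2), next='b' -> output (2, 'b'), add 'bcb' as idx 3
Step 4: w='bc' (idx 2), end of input -> output (2, '')


Encoded: [(0, 'b'), (1, 'c'), (2, 'b'), (2, '')]


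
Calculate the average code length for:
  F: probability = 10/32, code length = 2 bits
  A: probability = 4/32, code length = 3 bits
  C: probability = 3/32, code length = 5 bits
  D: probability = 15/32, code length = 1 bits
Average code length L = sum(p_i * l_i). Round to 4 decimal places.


Weighted contributions p_i * l_i:
  F: (10/32) * 2 = 20/32
  A: (4/32) * 3 = 12/32
  C: (3/32) * 5 = 15/32
  D: (15/32) * 1 = 15/32
Sum = (20 + 12 + 15 + 15)/32 = 62/32

L = 62/32 = 1.9375 bits/symbol


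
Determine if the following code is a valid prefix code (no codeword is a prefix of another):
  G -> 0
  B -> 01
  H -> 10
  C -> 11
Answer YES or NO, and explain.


Checking each pair (does one codeword prefix another?):
  G='0' vs B='01': prefix -- VIOLATION

NO -- this is NOT a valid prefix code. G (0) is a prefix of B (01).


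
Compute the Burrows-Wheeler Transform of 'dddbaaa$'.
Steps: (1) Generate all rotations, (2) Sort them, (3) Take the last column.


Rotations (sorted):
  0: $dddbaaa -> last char: a
  1: a$dddbaa -> last char: a
  2: aa$dddba -> last char: a
  3: aaa$dddb -> last char: b
  4: baaa$ddd -> last char: d
  5: dbaaa$dd -> last char: d
  6: ddbaaa$d -> last char: d
  7: dddbaaa$ -> last char: $


BWT = aaabddd$


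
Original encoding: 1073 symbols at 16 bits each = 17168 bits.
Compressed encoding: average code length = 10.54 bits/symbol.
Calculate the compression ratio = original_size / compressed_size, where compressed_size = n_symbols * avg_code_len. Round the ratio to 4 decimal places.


original_size = n_symbols * orig_bits = 1073 * 16 = 17168 bits
compressed_size = n_symbols * avg_code_len = 1073 * 10.54 = 11309.42 bits
ratio = original_size / compressed_size = 17168 / 11309.42 = 1.518

Compression ratio = 1.518


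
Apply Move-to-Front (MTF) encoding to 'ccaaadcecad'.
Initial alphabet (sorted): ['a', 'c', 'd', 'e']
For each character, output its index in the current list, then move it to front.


MTF encoding:
'c': index 1 in ['a', 'c', 'd', 'e'] -> ['c', 'a', 'd', 'e']
'c': index 0 in ['c', 'a', 'd', 'e'] -> ['c', 'a', 'd', 'e']
'a': index 1 in ['c', 'a', 'd', 'e'] -> ['a', 'c', 'd', 'e']
'a': index 0 in ['a', 'c', 'd', 'e'] -> ['a', 'c', 'd', 'e']
'a': index 0 in ['a', 'c', 'd', 'e'] -> ['a', 'c', 'd', 'e']
'd': index 2 in ['a', 'c', 'd', 'e'] -> ['d', 'a', 'c', 'e']
'c': index 2 in ['d', 'a', 'c', 'e'] -> ['c', 'd', 'a', 'e']
'e': index 3 in ['c', 'd', 'a', 'e'] -> ['e', 'c', 'd', 'a']
'c': index 1 in ['e', 'c', 'd', 'a'] -> ['c', 'e', 'd', 'a']
'a': index 3 in ['c', 'e', 'd', 'a'] -> ['a', 'c', 'e', 'd']
'd': index 3 in ['a', 'c', 'e', 'd'] -> ['d', 'a', 'c', 'e']


Output: [1, 0, 1, 0, 0, 2, 2, 3, 1, 3, 3]


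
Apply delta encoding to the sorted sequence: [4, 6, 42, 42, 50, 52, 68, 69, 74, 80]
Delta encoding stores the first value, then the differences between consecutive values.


First value: 4
Deltas:
  6 - 4 = 2
  42 - 6 = 36
  42 - 42 = 0
  50 - 42 = 8
  52 - 50 = 2
  68 - 52 = 16
  69 - 68 = 1
  74 - 69 = 5
  80 - 74 = 6


Delta encoded: [4, 2, 36, 0, 8, 2, 16, 1, 5, 6]


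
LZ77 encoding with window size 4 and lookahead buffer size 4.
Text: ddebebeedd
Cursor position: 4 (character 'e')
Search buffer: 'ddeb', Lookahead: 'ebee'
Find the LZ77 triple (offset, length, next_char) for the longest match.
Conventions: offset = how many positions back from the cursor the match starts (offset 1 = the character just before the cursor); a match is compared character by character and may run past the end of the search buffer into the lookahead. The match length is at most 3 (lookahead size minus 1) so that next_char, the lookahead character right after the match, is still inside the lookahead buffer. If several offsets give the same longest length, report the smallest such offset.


Try each offset into the search buffer:
  offset=1 (pos 3, char 'b'): match length 0
  offset=2 (pos 2, char 'e'): match length 3
  offset=3 (pos 1, char 'd'): match length 0
  offset=4 (pos 0, char 'd'): match length 0
Longest match has length 3 at offset 2.
next_char = character at position 4 + 3 = 7 -> 'e'

Best match: offset=2, length=3 (matching 'ebe' starting at position 2)
LZ77 triple: (2, 3, 'e')


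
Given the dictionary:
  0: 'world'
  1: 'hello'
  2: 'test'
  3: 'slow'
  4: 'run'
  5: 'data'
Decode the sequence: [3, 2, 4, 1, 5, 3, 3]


Look up each index in the dictionary:
  3 -> 'slow'
  2 -> 'test'
  4 -> 'run'
  1 -> 'hello'
  5 -> 'data'
  3 -> 'slow'
  3 -> 'slow'

Decoded: "slow test run hello data slow slow"


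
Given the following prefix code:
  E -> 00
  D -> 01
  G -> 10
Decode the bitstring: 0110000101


Decoding step by step:
Bits 01 -> D
Bits 10 -> G
Bits 00 -> E
Bits 01 -> D
Bits 01 -> D


Decoded message: DGEDD


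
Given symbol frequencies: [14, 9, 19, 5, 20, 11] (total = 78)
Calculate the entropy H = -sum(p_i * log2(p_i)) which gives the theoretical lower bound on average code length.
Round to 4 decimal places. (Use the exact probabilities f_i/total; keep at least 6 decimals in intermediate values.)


Per-symbol terms -p_i * log2(p_i) with p_i = f_i/78:
  p = 14/78 = 0.179487: log2(p) = -2.478047, -p*log2(p) = 0.444778
  p = 9/78 = 0.115385: log2(p) = -3.115477, -p*log2(p) = 0.359478
  p = 19/78 = 0.243590: log2(p) = -2.037475, -p*log2(p) = 0.496308
  p = 5/78 = 0.064103: log2(p) = -3.963474, -p*log2(p) = 0.254069
  p = 20/78 = 0.256410: log2(p) = -1.963474, -p*log2(p) = 0.503455
  p = 11/78 = 0.141026: log2(p) = -2.825971, -p*log2(p) = 0.398534
H = 0.444778 + 0.359478 + 0.496308 + 0.254069 + 0.503455 + 0.398534 = 2.456622

H = 2.4566 bits/symbol


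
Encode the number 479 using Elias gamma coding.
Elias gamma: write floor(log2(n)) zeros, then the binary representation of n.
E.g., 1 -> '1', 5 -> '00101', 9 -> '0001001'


num_bits = floor(log2(479)) + 1 = 9
leading_zeros = num_bits - 1 = 8
binary(479) = 111011111

Elias gamma(479) = '00000000' + '111011111' = 00000000111011111 (17 bits)


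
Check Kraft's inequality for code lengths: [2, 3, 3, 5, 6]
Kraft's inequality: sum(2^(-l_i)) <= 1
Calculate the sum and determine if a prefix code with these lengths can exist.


Sum = 2^(-2) + 2^(-3) + 2^(-3) + 2^(-5) + 2^(-6)
    = 0.25 + 0.125 + 0.125 + 0.03125 + 0.015625
    = 35/64 = 0.546875
Since 0.546875 <= 1, Kraft's inequality IS satisfied.
A prefix code with these lengths CAN exist.

Kraft sum = 0.546875. Satisfied.


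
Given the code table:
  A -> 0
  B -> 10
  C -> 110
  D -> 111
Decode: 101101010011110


Decoding:
10 -> B
110 -> C
10 -> B
10 -> B
0 -> A
111 -> D
10 -> B


Result: BCBBADB


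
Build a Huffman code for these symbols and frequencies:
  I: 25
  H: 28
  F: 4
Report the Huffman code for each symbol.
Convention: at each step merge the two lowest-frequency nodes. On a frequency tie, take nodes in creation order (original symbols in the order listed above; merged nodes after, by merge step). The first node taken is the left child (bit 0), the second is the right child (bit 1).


Huffman tree construction:
Step 1: Merge F(4) + I(25) = 29
Step 2: Merge H(28) + (F+I)(29) = 57
Read each symbol's code off the tree from the root (left child = 0, right child = 1).

Codes:
  I: 11 (length 2)
  H: 0 (length 1)
  F: 10 (length 2)
Average code length: 86/57 = 1.5088 bits/symbol


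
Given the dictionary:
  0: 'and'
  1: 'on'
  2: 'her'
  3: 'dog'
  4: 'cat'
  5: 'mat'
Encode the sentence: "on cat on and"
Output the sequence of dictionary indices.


Look up each word in the dictionary:
  'on' -> 1
  'cat' -> 4
  'on' -> 1
  'and' -> 0

Encoded: [1, 4, 1, 0]


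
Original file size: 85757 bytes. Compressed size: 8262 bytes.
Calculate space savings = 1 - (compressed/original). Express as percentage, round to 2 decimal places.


ratio = compressed/original = 8262/85757 = 0.096342
savings = 1 - ratio = 1 - 0.096342 = 0.903658
as a percentage: 0.903658 * 100 = 90.37%

Space savings = 1 - 8262/85757 = 90.37%


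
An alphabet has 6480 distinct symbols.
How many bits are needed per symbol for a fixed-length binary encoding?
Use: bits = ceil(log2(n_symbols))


log2(6480) = 12.6618
Bracket: 2^12 = 4096 < 6480 <= 2^13 = 8192
So ceil(log2(6480)) = 13

bits = ceil(log2(6480)) = ceil(12.6618) = 13 bits


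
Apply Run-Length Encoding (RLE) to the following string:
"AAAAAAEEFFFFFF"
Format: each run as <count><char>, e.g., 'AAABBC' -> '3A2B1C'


Scanning runs left to right:
  i=0: run of 'A' x 6 -> '6A'
  i=6: run of 'E' x 2 -> '2E'
  i=8: run of 'F' x 6 -> '6F'

RLE = 6A2E6F


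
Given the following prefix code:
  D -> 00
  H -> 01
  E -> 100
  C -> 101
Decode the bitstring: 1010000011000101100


Decoding step by step:
Bits 101 -> C
Bits 00 -> D
Bits 00 -> D
Bits 01 -> H
Bits 100 -> E
Bits 01 -> H
Bits 01 -> H
Bits 100 -> E


Decoded message: CDDHEHHE


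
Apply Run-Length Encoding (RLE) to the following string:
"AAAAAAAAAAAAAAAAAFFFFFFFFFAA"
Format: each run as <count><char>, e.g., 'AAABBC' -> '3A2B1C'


Scanning runs left to right:
  i=0: run of 'A' x 17 -> '17A'
  i=17: run of 'F' x 9 -> '9F'
  i=26: run of 'A' x 2 -> '2A'

RLE = 17A9F2A


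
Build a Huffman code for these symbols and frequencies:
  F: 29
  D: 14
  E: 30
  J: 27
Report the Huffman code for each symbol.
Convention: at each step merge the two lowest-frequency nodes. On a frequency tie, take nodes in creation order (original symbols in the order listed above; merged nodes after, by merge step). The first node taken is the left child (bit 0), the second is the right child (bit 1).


Huffman tree construction:
Step 1: Merge D(14) + J(27) = 41
Step 2: Merge F(29) + E(30) = 59
Step 3: Merge (D+J)(41) + (F+E)(59) = 100
Read each symbol's code off the tree from the root (left child = 0, right child = 1).

Codes:
  F: 10 (length 2)
  D: 00 (length 2)
  E: 11 (length 2)
  J: 01 (length 2)
Average code length: 200/100 = 2.0000 bits/symbol


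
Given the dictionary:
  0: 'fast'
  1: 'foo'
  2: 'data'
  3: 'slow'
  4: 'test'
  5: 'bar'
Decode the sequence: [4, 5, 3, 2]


Look up each index in the dictionary:
  4 -> 'test'
  5 -> 'bar'
  3 -> 'slow'
  2 -> 'data'

Decoded: "test bar slow data"


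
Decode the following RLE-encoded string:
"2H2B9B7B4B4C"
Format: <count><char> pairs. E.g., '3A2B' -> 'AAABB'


Expanding each <count><char> pair:
  2H -> 'HH'
  2B -> 'BB'
  9B -> 'BBBBBBBBB'
  7B -> 'BBBBBBB'
  4B -> 'BBBB'
  4C -> 'CCCC'

Decoded = HHBBBBBBBBBBBBBBBBBBBBBBCCCC


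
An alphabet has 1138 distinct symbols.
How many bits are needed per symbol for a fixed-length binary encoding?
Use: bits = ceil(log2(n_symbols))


log2(1138) = 10.1523
Bracket: 2^10 = 1024 < 1138 <= 2^11 = 2048
So ceil(log2(1138)) = 11

bits = ceil(log2(1138)) = ceil(10.1523) = 11 bits


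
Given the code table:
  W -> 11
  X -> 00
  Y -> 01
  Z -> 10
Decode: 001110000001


Decoding:
00 -> X
11 -> W
10 -> Z
00 -> X
00 -> X
01 -> Y


Result: XWZXXY


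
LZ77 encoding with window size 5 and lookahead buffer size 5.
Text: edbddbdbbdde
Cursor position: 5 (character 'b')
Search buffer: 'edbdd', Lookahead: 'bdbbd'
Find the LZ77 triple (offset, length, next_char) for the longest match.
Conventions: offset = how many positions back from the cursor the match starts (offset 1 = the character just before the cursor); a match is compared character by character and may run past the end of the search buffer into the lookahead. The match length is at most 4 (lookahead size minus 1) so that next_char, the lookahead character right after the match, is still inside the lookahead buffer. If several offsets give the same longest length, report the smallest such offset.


Try each offset into the search buffer:
  offset=1 (pos 4, char 'd'): match length 0
  offset=2 (pos 3, char 'd'): match length 0
  offset=3 (pos 2, char 'b'): match length 2
  offset=4 (pos 1, char 'd'): match length 0
  offset=5 (pos 0, char 'e'): match length 0
Longest match has length 2 at offset 3.
next_char = character at position 5 + 2 = 7 -> 'b'

Best match: offset=3, length=2 (matching 'bd' starting at position 2)
LZ77 triple: (3, 2, 'b')


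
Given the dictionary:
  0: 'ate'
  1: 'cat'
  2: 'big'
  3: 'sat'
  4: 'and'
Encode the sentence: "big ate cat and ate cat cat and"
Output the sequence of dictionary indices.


Look up each word in the dictionary:
  'big' -> 2
  'ate' -> 0
  'cat' -> 1
  'and' -> 4
  'ate' -> 0
  'cat' -> 1
  'cat' -> 1
  'and' -> 4

Encoded: [2, 0, 1, 4, 0, 1, 1, 4]


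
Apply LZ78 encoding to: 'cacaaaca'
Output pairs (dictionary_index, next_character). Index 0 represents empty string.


LZ78 encoding steps:
Dictionary: {0: ''}
Step 1: w='' (idx 0), next='c' -> output (0, 'c'), add 'c' as idx 1
Step 2: w='' (idx 0), next='a' -> output (0, 'a'), add 'a' as idx 2
Step 3: w='c' (idx 1), next='a' -> output (1, 'a'), add 'ca' as idx 3
Step 4: w='a' (idx 2), next='a' -> output (2, 'a'), add 'aa' as idx 4
Step 5: w='ca' (idx 3), end of input -> output (3, '')


Encoded: [(0, 'c'), (0, 'a'), (1, 'a'), (2, 'a'), (3, '')]


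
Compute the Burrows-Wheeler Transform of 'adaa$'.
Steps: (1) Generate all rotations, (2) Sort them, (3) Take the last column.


Rotations (sorted):
  0: $adaa -> last char: a
  1: a$ada -> last char: a
  2: aa$ad -> last char: d
  3: adaa$ -> last char: $
  4: daa$a -> last char: a


BWT = aad$a


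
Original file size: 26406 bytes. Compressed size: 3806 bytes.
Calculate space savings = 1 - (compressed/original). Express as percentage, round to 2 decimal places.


ratio = compressed/original = 3806/26406 = 0.144134
savings = 1 - ratio = 1 - 0.144134 = 0.855866
as a percentage: 0.855866 * 100 = 85.59%

Space savings = 1 - 3806/26406 = 85.59%


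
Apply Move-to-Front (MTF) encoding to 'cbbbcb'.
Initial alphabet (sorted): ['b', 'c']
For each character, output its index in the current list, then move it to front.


MTF encoding:
'c': index 1 in ['b', 'c'] -> ['c', 'b']
'b': index 1 in ['c', 'b'] -> ['b', 'c']
'b': index 0 in ['b', 'c'] -> ['b', 'c']
'b': index 0 in ['b', 'c'] -> ['b', 'c']
'c': index 1 in ['b', 'c'] -> ['c', 'b']
'b': index 1 in ['c', 'b'] -> ['b', 'c']


Output: [1, 1, 0, 0, 1, 1]


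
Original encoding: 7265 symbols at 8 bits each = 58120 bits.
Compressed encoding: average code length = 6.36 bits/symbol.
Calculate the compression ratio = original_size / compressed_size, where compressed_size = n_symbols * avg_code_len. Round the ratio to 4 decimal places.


original_size = n_symbols * orig_bits = 7265 * 8 = 58120 bits
compressed_size = n_symbols * avg_code_len = 7265 * 6.36 = 46205.4 bits
ratio = original_size / compressed_size = 58120 / 46205.4 = 1.2579

Compression ratio = 1.2579


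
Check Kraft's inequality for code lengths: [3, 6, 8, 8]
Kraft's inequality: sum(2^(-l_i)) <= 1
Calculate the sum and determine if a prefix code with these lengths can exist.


Sum = 2^(-3) + 2^(-6) + 2^(-8) + 2^(-8)
    = 0.125 + 0.015625 + 0.00390625 + 0.00390625
    = 38/256 = 0.1484375
Since 0.1484375 <= 1, Kraft's inequality IS satisfied.
A prefix code with these lengths CAN exist.

Kraft sum = 0.1484375. Satisfied.


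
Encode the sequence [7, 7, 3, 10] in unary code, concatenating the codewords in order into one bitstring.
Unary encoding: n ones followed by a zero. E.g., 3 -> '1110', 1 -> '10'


Encode each number as n ones followed by a terminating 0:
  7 -> 11111110 (8 bits)
  7 -> 11111110 (8 bits)
  3 -> 1110 (4 bits)
  10 -> 11111111110 (11 bits)
Total length = 8 + 8 + 4 + 11 = 31 bits.

Unary([7, 7, 3, 10]) = 1111111011111110111011111111110 (31 bits)


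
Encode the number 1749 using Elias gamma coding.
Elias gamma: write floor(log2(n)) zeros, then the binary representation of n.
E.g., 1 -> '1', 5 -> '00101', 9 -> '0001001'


num_bits = floor(log2(1749)) + 1 = 11
leading_zeros = num_bits - 1 = 10
binary(1749) = 11011010101

Elias gamma(1749) = '0000000000' + '11011010101' = 000000000011011010101 (21 bits)


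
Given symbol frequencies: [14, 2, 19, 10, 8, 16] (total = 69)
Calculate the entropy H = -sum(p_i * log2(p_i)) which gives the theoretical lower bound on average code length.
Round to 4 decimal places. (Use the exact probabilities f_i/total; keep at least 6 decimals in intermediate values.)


Per-symbol terms -p_i * log2(p_i) with p_i = f_i/69:
  p = 14/69 = 0.202899: log2(p) = -2.301170, -p*log2(p) = 0.466904
  p = 2/69 = 0.028986: log2(p) = -5.108524, -p*log2(p) = 0.148073
  p = 19/69 = 0.275362: log2(p) = -1.860597, -p*log2(p) = 0.512338
  p = 10/69 = 0.144928: log2(p) = -2.786596, -p*log2(p) = 0.403855
  p = 8/69 = 0.115942: log2(p) = -3.108524, -p*log2(p) = 0.360409
  p = 16/69 = 0.231884: log2(p) = -2.108524, -p*log2(p) = 0.488933
H = 0.466904 + 0.148073 + 0.512338 + 0.403855 + 0.360409 + 0.488933 = 2.380512

H = 2.3805 bits/symbol


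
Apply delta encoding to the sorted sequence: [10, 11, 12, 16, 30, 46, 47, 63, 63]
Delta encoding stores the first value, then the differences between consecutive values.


First value: 10
Deltas:
  11 - 10 = 1
  12 - 11 = 1
  16 - 12 = 4
  30 - 16 = 14
  46 - 30 = 16
  47 - 46 = 1
  63 - 47 = 16
  63 - 63 = 0


Delta encoded: [10, 1, 1, 4, 14, 16, 1, 16, 0]


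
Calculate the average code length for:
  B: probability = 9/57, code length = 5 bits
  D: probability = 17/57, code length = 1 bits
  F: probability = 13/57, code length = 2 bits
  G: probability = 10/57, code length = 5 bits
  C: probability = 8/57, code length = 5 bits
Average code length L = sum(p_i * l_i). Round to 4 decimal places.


Weighted contributions p_i * l_i:
  B: (9/57) * 5 = 45/57
  D: (17/57) * 1 = 17/57
  F: (13/57) * 2 = 26/57
  G: (10/57) * 5 = 50/57
  C: (8/57) * 5 = 40/57
Sum = (45 + 17 + 26 + 50 + 40)/57 = 178/57

L = 178/57 = 3.1228 bits/symbol


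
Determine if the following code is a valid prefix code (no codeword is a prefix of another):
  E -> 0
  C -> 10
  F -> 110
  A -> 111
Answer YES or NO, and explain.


Checking each pair (does one codeword prefix another?):
  E='0' vs C='10': no prefix
  E='0' vs F='110': no prefix
  E='0' vs A='111': no prefix
  C='10' vs E='0': no prefix
  C='10' vs F='110': no prefix
  C='10' vs A='111': no prefix
  F='110' vs E='0': no prefix
  F='110' vs C='10': no prefix
  F='110' vs A='111': no prefix
  A='111' vs E='0': no prefix
  A='111' vs C='10': no prefix
  A='111' vs F='110': no prefix
No violation found over all pairs.

YES -- this is a valid prefix code. No codeword is a prefix of any other codeword.


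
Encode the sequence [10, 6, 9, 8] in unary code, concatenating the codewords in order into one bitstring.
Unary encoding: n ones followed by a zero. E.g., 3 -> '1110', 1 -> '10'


Encode each number as n ones followed by a terminating 0:
  10 -> 11111111110 (11 bits)
  6 -> 1111110 (7 bits)
  9 -> 1111111110 (10 bits)
  8 -> 111111110 (9 bits)
Total length = 11 + 7 + 10 + 9 = 37 bits.

Unary([10, 6, 9, 8]) = 1111111111011111101111111110111111110 (37 bits)


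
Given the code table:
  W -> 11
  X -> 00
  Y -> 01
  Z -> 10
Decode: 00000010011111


Decoding:
00 -> X
00 -> X
00 -> X
10 -> Z
01 -> Y
11 -> W
11 -> W


Result: XXXZYWW


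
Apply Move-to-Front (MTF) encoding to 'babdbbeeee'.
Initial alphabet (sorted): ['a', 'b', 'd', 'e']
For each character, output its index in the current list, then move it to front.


MTF encoding:
'b': index 1 in ['a', 'b', 'd', 'e'] -> ['b', 'a', 'd', 'e']
'a': index 1 in ['b', 'a', 'd', 'e'] -> ['a', 'b', 'd', 'e']
'b': index 1 in ['a', 'b', 'd', 'e'] -> ['b', 'a', 'd', 'e']
'd': index 2 in ['b', 'a', 'd', 'e'] -> ['d', 'b', 'a', 'e']
'b': index 1 in ['d', 'b', 'a', 'e'] -> ['b', 'd', 'a', 'e']
'b': index 0 in ['b', 'd', 'a', 'e'] -> ['b', 'd', 'a', 'e']
'e': index 3 in ['b', 'd', 'a', 'e'] -> ['e', 'b', 'd', 'a']
'e': index 0 in ['e', 'b', 'd', 'a'] -> ['e', 'b', 'd', 'a']
'e': index 0 in ['e', 'b', 'd', 'a'] -> ['e', 'b', 'd', 'a']
'e': index 0 in ['e', 'b', 'd', 'a'] -> ['e', 'b', 'd', 'a']


Output: [1, 1, 1, 2, 1, 0, 3, 0, 0, 0]


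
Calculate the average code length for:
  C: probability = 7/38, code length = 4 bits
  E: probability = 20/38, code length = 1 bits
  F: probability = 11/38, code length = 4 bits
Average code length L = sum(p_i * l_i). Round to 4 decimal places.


Weighted contributions p_i * l_i:
  C: (7/38) * 4 = 28/38
  E: (20/38) * 1 = 20/38
  F: (11/38) * 4 = 44/38
Sum = (28 + 20 + 44)/38 = 92/38

L = 92/38 = 2.4211 bits/symbol


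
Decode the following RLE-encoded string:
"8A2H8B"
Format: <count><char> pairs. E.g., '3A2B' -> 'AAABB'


Expanding each <count><char> pair:
  8A -> 'AAAAAAAA'
  2H -> 'HH'
  8B -> 'BBBBBBBB'

Decoded = AAAAAAAAHHBBBBBBBB


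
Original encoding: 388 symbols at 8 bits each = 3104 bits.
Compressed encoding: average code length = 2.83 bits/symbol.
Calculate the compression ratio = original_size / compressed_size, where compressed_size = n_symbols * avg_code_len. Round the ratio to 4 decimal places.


original_size = n_symbols * orig_bits = 388 * 8 = 3104 bits
compressed_size = n_symbols * avg_code_len = 388 * 2.83 = 1098.04 bits
ratio = original_size / compressed_size = 3104 / 1098.04 = 2.8269

Compression ratio = 2.8269


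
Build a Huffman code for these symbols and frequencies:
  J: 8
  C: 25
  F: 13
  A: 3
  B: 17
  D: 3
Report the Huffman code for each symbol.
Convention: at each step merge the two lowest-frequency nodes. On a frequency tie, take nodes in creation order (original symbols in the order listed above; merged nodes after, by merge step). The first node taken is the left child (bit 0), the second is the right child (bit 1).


Huffman tree construction:
Step 1: Merge A(3) + D(3) = 6
Step 2: Merge (A+D)(6) + J(8) = 14
Step 3: Merge F(13) + ((A+D)+J)(14) = 27
Step 4: Merge B(17) + C(25) = 42
Step 5: Merge (F+((A+D)+J))(27) + (B+C)(42) = 69
Read each symbol's code off the tree from the root (left child = 0, right child = 1).

Codes:
  J: 011 (length 3)
  C: 11 (length 2)
  F: 00 (length 2)
  A: 0100 (length 4)
  B: 10 (length 2)
  D: 0101 (length 4)
Average code length: 158/69 = 2.2899 bits/symbol


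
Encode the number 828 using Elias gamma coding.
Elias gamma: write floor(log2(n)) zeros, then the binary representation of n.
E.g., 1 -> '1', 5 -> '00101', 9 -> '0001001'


num_bits = floor(log2(828)) + 1 = 10
leading_zeros = num_bits - 1 = 9
binary(828) = 1100111100

Elias gamma(828) = '000000000' + '1100111100' = 0000000001100111100 (19 bits)


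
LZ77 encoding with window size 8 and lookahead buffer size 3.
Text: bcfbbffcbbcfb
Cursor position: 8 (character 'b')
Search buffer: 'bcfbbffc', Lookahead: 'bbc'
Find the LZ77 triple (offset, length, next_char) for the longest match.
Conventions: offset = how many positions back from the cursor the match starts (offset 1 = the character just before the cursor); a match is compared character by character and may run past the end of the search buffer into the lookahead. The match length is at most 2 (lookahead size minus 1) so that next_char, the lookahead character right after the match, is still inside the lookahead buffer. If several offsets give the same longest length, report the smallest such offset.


Try each offset into the search buffer:
  offset=1 (pos 7, char 'c'): match length 0
  offset=2 (pos 6, char 'f'): match length 0
  offset=3 (pos 5, char 'f'): match length 0
  offset=4 (pos 4, char 'b'): match length 1
  offset=5 (pos 3, char 'b'): match length 2
  offset=6 (pos 2, char 'f'): match length 0
  offset=7 (pos 1, char 'c'): match length 0
  offset=8 (pos 0, char 'b'): match length 1
Longest match has length 2 at offset 5.
next_char = character at position 8 + 2 = 10 -> 'c'

Best match: offset=5, length=2 (matching 'bb' starting at position 3)
LZ77 triple: (5, 2, 'c')


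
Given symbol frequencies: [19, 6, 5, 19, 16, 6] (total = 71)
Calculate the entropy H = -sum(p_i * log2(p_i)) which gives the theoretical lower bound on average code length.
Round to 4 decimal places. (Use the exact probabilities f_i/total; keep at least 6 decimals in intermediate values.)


Per-symbol terms -p_i * log2(p_i) with p_i = f_i/71:
  p = 19/71 = 0.267606: log2(p) = -1.901820, -p*log2(p) = 0.508938
  p = 6/71 = 0.084507: log2(p) = -3.564785, -p*log2(p) = 0.301249
  p = 5/71 = 0.070423: log2(p) = -3.827819, -p*log2(p) = 0.269565
  p = 19/71 = 0.267606: log2(p) = -1.901820, -p*log2(p) = 0.508938
  p = 16/71 = 0.225352: log2(p) = -2.149747, -p*log2(p) = 0.484450
  p = 6/71 = 0.084507: log2(p) = -3.564785, -p*log2(p) = 0.301249
H = 0.508938 + 0.301249 + 0.269565 + 0.508938 + 0.484450 + 0.301249 = 2.374389

H = 2.3744 bits/symbol


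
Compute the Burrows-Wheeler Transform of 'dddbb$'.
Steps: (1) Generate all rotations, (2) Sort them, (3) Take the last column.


Rotations (sorted):
  0: $dddbb -> last char: b
  1: b$dddb -> last char: b
  2: bb$ddd -> last char: d
  3: dbb$dd -> last char: d
  4: ddbb$d -> last char: d
  5: dddbb$ -> last char: $


BWT = bbddd$


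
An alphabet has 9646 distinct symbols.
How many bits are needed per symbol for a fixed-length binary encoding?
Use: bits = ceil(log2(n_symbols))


log2(9646) = 13.2357
Bracket: 2^13 = 8192 < 9646 <= 2^14 = 16384
So ceil(log2(9646)) = 14

bits = ceil(log2(9646)) = ceil(13.2357) = 14 bits


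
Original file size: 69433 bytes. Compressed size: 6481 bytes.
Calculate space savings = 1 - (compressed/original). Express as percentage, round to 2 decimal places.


ratio = compressed/original = 6481/69433 = 0.093342
savings = 1 - ratio = 1 - 0.093342 = 0.906658
as a percentage: 0.906658 * 100 = 90.67%

Space savings = 1 - 6481/69433 = 90.67%


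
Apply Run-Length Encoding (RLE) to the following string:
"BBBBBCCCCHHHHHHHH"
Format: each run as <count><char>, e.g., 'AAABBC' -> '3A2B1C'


Scanning runs left to right:
  i=0: run of 'B' x 5 -> '5B'
  i=5: run of 'C' x 4 -> '4C'
  i=9: run of 'H' x 8 -> '8H'

RLE = 5B4C8H


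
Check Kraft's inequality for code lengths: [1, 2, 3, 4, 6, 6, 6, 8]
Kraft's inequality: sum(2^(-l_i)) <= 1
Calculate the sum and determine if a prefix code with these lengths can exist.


Sum = 2^(-1) + 2^(-2) + 2^(-3) + 2^(-4) + 2^(-6) + 2^(-6) + 2^(-6) + 2^(-8)
    = 0.5 + 0.25 + 0.125 + 0.0625 + 0.015625 + 0.015625 + 0.015625 + 0.00390625
    = 253/256 = 0.98828125
Since 0.98828125 <= 1, Kraft's inequality IS satisfied.
A prefix code with these lengths CAN exist.

Kraft sum = 0.98828125. Satisfied.


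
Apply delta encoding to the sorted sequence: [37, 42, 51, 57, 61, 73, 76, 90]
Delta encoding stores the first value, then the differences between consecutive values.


First value: 37
Deltas:
  42 - 37 = 5
  51 - 42 = 9
  57 - 51 = 6
  61 - 57 = 4
  73 - 61 = 12
  76 - 73 = 3
  90 - 76 = 14


Delta encoded: [37, 5, 9, 6, 4, 12, 3, 14]


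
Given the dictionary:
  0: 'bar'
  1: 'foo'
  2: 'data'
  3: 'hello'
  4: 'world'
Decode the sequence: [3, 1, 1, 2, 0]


Look up each index in the dictionary:
  3 -> 'hello'
  1 -> 'foo'
  1 -> 'foo'
  2 -> 'data'
  0 -> 'bar'

Decoded: "hello foo foo data bar"


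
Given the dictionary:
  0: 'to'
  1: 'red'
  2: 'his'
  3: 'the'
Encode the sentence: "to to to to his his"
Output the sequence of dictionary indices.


Look up each word in the dictionary:
  'to' -> 0
  'to' -> 0
  'to' -> 0
  'to' -> 0
  'his' -> 2
  'his' -> 2

Encoded: [0, 0, 0, 0, 2, 2]


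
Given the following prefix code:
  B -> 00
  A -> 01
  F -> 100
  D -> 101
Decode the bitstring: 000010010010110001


Decoding step by step:
Bits 00 -> B
Bits 00 -> B
Bits 100 -> F
Bits 100 -> F
Bits 101 -> D
Bits 100 -> F
Bits 01 -> A


Decoded message: BBFFDFA


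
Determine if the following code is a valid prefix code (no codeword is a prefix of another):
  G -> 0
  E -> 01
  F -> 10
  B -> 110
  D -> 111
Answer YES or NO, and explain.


Checking each pair (does one codeword prefix another?):
  G='0' vs E='01': prefix -- VIOLATION

NO -- this is NOT a valid prefix code. G (0) is a prefix of E (01).


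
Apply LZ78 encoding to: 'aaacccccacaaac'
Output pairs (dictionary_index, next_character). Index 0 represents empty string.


LZ78 encoding steps:
Dictionary: {0: ''}
Step 1: w='' (idx 0), next='a' -> output (0, 'a'), add 'a' as idx 1
Step 2: w='a' (idx 1), next='a' -> output (1, 'a'), add 'aa' as idx 2
Step 3: w='' (idx 0), next='c' -> output (0, 'c'), add 'c' as idx 3
Step 4: w='c' (idx 3), next='c' -> output (3, 'c'), add 'cc' as idx 4
Step 5: w='cc' (idx 4), next='a' -> output (4, 'a'), add 'cca' as idx 5
Step 6: w='c' (idx 3), next='a' -> output (3, 'a'), add 'ca' as idx 6
Step 7: w='aa' (idx 2), next='c' -> output (2, 'c'), add 'aac' as idx 7


Encoded: [(0, 'a'), (1, 'a'), (0, 'c'), (3, 'c'), (4, 'a'), (3, 'a'), (2, 'c')]


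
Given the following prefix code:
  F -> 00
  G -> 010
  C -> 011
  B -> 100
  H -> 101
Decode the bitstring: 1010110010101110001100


Decoding step by step:
Bits 101 -> H
Bits 011 -> C
Bits 00 -> F
Bits 101 -> H
Bits 011 -> C
Bits 100 -> B
Bits 011 -> C
Bits 00 -> F


Decoded message: HCFHCBCF


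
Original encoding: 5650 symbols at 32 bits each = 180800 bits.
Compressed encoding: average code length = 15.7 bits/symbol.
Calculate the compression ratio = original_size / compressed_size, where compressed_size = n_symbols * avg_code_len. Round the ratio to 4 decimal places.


original_size = n_symbols * orig_bits = 5650 * 32 = 180800 bits
compressed_size = n_symbols * avg_code_len = 5650 * 15.7 = 88705.0 bits
ratio = original_size / compressed_size = 180800 / 88705.0 = 2.0382

Compression ratio = 2.0382


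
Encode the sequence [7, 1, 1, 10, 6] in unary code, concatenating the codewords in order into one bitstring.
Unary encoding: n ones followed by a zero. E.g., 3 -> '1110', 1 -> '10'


Encode each number as n ones followed by a terminating 0:
  7 -> 11111110 (8 bits)
  1 -> 10 (2 bits)
  1 -> 10 (2 bits)
  10 -> 11111111110 (11 bits)
  6 -> 1111110 (7 bits)
Total length = 8 + 2 + 2 + 11 + 7 = 30 bits.

Unary([7, 1, 1, 10, 6]) = 111111101010111111111101111110 (30 bits)


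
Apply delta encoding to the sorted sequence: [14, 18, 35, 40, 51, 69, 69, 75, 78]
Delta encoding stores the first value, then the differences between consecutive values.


First value: 14
Deltas:
  18 - 14 = 4
  35 - 18 = 17
  40 - 35 = 5
  51 - 40 = 11
  69 - 51 = 18
  69 - 69 = 0
  75 - 69 = 6
  78 - 75 = 3


Delta encoded: [14, 4, 17, 5, 11, 18, 0, 6, 3]


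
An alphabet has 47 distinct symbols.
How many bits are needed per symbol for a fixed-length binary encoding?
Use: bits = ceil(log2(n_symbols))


log2(47) = 5.5546
Bracket: 2^5 = 32 < 47 <= 2^6 = 64
So ceil(log2(47)) = 6

bits = ceil(log2(47)) = ceil(5.5546) = 6 bits


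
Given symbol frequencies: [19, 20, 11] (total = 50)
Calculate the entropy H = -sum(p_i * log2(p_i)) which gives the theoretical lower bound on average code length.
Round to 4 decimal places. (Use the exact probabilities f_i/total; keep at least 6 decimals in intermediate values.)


Per-symbol terms -p_i * log2(p_i) with p_i = f_i/50:
  p = 19/50 = 0.380000: log2(p) = -1.395929, -p*log2(p) = 0.530453
  p = 20/50 = 0.400000: log2(p) = -1.321928, -p*log2(p) = 0.528771
  p = 11/50 = 0.220000: log2(p) = -2.184425, -p*log2(p) = 0.480573
H = 0.530453 + 0.528771 + 0.480573 = 1.539797

H = 1.5398 bits/symbol


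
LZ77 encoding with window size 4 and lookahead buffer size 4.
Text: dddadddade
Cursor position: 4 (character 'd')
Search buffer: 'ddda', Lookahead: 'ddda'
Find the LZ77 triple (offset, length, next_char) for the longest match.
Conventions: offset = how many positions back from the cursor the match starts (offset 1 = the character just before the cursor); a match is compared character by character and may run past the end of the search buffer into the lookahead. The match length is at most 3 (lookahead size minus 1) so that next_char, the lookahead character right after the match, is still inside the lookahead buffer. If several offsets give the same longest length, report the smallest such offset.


Try each offset into the search buffer:
  offset=1 (pos 3, char 'a'): match length 0
  offset=2 (pos 2, char 'd'): match length 1
  offset=3 (pos 1, char 'd'): match length 2
  offset=4 (pos 0, char 'd'): match length 3
Longest match has length 3 at offset 4.
next_char = character at position 4 + 3 = 7 -> 'a'

Best match: offset=4, length=3 (matching 'ddd' starting at position 0)
LZ77 triple: (4, 3, 'a')


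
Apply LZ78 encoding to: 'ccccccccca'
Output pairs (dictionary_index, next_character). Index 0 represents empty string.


LZ78 encoding steps:
Dictionary: {0: ''}
Step 1: w='' (idx 0), next='c' -> output (0, 'c'), add 'c' as idx 1
Step 2: w='c' (idx 1), next='c' -> output (1, 'c'), add 'cc' as idx 2
Step 3: w='cc' (idx 2), next='c' -> output (2, 'c'), add 'ccc' as idx 3
Step 4: w='ccc' (idx 3), next='a' -> output (3, 'a'), add 'ccca' as idx 4


Encoded: [(0, 'c'), (1, 'c'), (2, 'c'), (3, 'a')]


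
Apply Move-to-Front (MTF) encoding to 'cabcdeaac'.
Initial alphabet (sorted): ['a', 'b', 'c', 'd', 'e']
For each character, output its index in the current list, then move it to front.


MTF encoding:
'c': index 2 in ['a', 'b', 'c', 'd', 'e'] -> ['c', 'a', 'b', 'd', 'e']
'a': index 1 in ['c', 'a', 'b', 'd', 'e'] -> ['a', 'c', 'b', 'd', 'e']
'b': index 2 in ['a', 'c', 'b', 'd', 'e'] -> ['b', 'a', 'c', 'd', 'e']
'c': index 2 in ['b', 'a', 'c', 'd', 'e'] -> ['c', 'b', 'a', 'd', 'e']
'd': index 3 in ['c', 'b', 'a', 'd', 'e'] -> ['d', 'c', 'b', 'a', 'e']
'e': index 4 in ['d', 'c', 'b', 'a', 'e'] -> ['e', 'd', 'c', 'b', 'a']
'a': index 4 in ['e', 'd', 'c', 'b', 'a'] -> ['a', 'e', 'd', 'c', 'b']
'a': index 0 in ['a', 'e', 'd', 'c', 'b'] -> ['a', 'e', 'd', 'c', 'b']
'c': index 3 in ['a', 'e', 'd', 'c', 'b'] -> ['c', 'a', 'e', 'd', 'b']


Output: [2, 1, 2, 2, 3, 4, 4, 0, 3]


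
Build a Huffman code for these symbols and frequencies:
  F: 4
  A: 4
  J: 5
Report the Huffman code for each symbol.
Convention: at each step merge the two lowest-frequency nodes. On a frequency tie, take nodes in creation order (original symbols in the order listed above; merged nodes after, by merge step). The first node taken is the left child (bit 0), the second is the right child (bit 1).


Huffman tree construction:
Step 1: Merge F(4) + A(4) = 8
Step 2: Merge J(5) + (F+A)(8) = 13
Read each symbol's code off the tree from the root (left child = 0, right child = 1).

Codes:
  F: 10 (length 2)
  A: 11 (length 2)
  J: 0 (length 1)
Average code length: 21/13 = 1.6154 bits/symbol


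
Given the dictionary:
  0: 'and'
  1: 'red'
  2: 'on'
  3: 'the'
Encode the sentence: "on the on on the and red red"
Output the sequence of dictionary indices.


Look up each word in the dictionary:
  'on' -> 2
  'the' -> 3
  'on' -> 2
  'on' -> 2
  'the' -> 3
  'and' -> 0
  'red' -> 1
  'red' -> 1

Encoded: [2, 3, 2, 2, 3, 0, 1, 1]


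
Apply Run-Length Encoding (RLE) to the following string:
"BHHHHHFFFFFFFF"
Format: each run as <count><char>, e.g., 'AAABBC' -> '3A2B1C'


Scanning runs left to right:
  i=0: run of 'B' x 1 -> '1B'
  i=1: run of 'H' x 5 -> '5H'
  i=6: run of 'F' x 8 -> '8F'

RLE = 1B5H8F


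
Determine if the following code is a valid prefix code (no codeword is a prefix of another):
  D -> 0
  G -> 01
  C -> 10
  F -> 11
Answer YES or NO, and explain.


Checking each pair (does one codeword prefix another?):
  D='0' vs G='01': prefix -- VIOLATION

NO -- this is NOT a valid prefix code. D (0) is a prefix of G (01).


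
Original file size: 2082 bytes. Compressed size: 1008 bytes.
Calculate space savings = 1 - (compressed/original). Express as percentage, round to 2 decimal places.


ratio = compressed/original = 1008/2082 = 0.48415
savings = 1 - ratio = 1 - 0.48415 = 0.51585
as a percentage: 0.51585 * 100 = 51.59%

Space savings = 1 - 1008/2082 = 51.59%


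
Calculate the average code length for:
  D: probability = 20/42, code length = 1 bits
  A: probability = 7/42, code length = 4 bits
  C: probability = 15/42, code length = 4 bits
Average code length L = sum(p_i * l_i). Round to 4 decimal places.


Weighted contributions p_i * l_i:
  D: (20/42) * 1 = 20/42
  A: (7/42) * 4 = 28/42
  C: (15/42) * 4 = 60/42
Sum = (20 + 28 + 60)/42 = 108/42

L = 108/42 = 2.5714 bits/symbol


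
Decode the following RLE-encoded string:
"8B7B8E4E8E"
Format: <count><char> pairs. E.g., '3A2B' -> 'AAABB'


Expanding each <count><char> pair:
  8B -> 'BBBBBBBB'
  7B -> 'BBBBBBB'
  8E -> 'EEEEEEEE'
  4E -> 'EEEE'
  8E -> 'EEEEEEEE'

Decoded = BBBBBBBBBBBBBBBEEEEEEEEEEEEEEEEEEEE


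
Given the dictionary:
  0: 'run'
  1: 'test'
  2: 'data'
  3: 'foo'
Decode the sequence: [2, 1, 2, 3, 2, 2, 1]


Look up each index in the dictionary:
  2 -> 'data'
  1 -> 'test'
  2 -> 'data'
  3 -> 'foo'
  2 -> 'data'
  2 -> 'data'
  1 -> 'test'

Decoded: "data test data foo data data test"


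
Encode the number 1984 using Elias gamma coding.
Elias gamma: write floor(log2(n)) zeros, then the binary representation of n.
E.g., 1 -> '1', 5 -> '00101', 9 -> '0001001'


num_bits = floor(log2(1984)) + 1 = 11
leading_zeros = num_bits - 1 = 10
binary(1984) = 11111000000

Elias gamma(1984) = '0000000000' + '11111000000' = 000000000011111000000 (21 bits)


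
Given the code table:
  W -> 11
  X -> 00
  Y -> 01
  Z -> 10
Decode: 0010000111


Decoding:
00 -> X
10 -> Z
00 -> X
01 -> Y
11 -> W


Result: XZXYW


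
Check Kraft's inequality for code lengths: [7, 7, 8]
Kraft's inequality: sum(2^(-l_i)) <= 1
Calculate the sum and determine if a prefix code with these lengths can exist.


Sum = 2^(-7) + 2^(-7) + 2^(-8)
    = 0.0078125 + 0.0078125 + 0.00390625
    = 5/256 = 0.01953125
Since 0.01953125 <= 1, Kraft's inequality IS satisfied.
A prefix code with these lengths CAN exist.

Kraft sum = 0.01953125. Satisfied.


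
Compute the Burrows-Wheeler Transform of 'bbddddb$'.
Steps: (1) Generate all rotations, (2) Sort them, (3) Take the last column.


Rotations (sorted):
  0: $bbddddb -> last char: b
  1: b$bbdddd -> last char: d
  2: bbddddb$ -> last char: $
  3: bddddb$b -> last char: b
  4: db$bbddd -> last char: d
  5: ddb$bbdd -> last char: d
  6: dddb$bbd -> last char: d
  7: ddddb$bb -> last char: b


BWT = bd$bdddb


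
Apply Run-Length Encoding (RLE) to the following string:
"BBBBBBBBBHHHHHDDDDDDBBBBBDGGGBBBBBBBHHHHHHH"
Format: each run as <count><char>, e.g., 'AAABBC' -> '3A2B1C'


Scanning runs left to right:
  i=0: run of 'B' x 9 -> '9B'
  i=9: run of 'H' x 5 -> '5H'
  i=14: run of 'D' x 6 -> '6D'
  i=20: run of 'B' x 5 -> '5B'
  i=25: run of 'D' x 1 -> '1D'
  i=26: run of 'G' x 3 -> '3G'
  i=29: run of 'B' x 7 -> '7B'
  i=36: run of 'H' x 7 -> '7H'

RLE = 9B5H6D5B1D3G7B7H


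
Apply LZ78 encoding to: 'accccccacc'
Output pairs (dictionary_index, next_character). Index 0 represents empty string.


LZ78 encoding steps:
Dictionary: {0: ''}
Step 1: w='' (idx 0), next='a' -> output (0, 'a'), add 'a' as idx 1
Step 2: w='' (idx 0), next='c' -> output (0, 'c'), add 'c' as idx 2
Step 3: w='c' (idx 2), next='c' -> output (2, 'c'), add 'cc' as idx 3
Step 4: w='cc' (idx 3), next='c' -> output (3, 'c'), add 'ccc' as idx 4
Step 5: w='a' (idx 1), next='c' -> output (1, 'c'), add 'ac' as idx 5
Step 6: w='c' (idx 2), end of input -> output (2, '')


Encoded: [(0, 'a'), (0, 'c'), (2, 'c'), (3, 'c'), (1, 'c'), (2, '')]
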